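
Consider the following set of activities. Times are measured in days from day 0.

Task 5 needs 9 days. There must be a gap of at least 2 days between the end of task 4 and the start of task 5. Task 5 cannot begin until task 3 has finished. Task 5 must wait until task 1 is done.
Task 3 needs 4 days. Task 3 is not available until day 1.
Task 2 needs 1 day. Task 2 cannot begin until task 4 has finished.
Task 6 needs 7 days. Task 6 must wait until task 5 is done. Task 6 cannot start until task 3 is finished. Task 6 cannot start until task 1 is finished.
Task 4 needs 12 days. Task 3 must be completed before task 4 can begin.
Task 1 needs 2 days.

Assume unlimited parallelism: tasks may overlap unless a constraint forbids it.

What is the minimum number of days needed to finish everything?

35

Task 3 cannot begin until its own release at day 1. It runs from day 1 to 1 + 4 = day 5.
Task 4 cannot begin until task 3 (finishes day 5). It runs from day 5 to 5 + 12 = day 17.
Task 2 cannot begin until task 4 (finishes day 17). It runs from day 17 to 17 + 1 = day 18.
Task 1 has no prerequisites, so it starts at day 0 and finishes at day 2.
Task 5 cannot start until task 4 (finishes day 17, plus 2-day gap → day 19); task 3 (finishes day 5); task 1 (finishes day 2). The controlling bound is day 19, so task 5 finishes at 19 + 9 = day 28.
Task 6 needs all of task 5 (finishes day 28); task 3 (finishes day 5); task 1 (finishes day 2). That puts its earliest start at day 28; it finishes at 28 + 7 = day 35.
All tasks are finished once the last one completes. Finish times: Task 1 at 2, Task 2 at 18, Task 3 at 5, Task 4 at 17, Task 5 at 28, Task 6 at 35. The latest is day 35.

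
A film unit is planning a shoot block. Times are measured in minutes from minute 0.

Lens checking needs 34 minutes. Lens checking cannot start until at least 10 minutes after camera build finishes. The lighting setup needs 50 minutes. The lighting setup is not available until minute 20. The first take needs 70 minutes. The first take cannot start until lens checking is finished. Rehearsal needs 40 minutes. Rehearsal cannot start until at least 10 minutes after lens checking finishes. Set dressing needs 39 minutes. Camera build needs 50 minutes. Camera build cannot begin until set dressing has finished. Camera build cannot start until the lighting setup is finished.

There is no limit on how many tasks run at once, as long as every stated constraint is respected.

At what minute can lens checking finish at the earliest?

The lighting setup waits on its own release at minute 20, so it starts at minute 20 and finishes at 20 + 50 = minute 70.
Set dressing has no prerequisites, so it starts at minute 0 and finishes at minute 39.
For camera build: set dressing (finishes minute 39); the lighting setup (finishes minute 70). Taking the maximum gives a start of minute 70, and it finishes at 70 + 50 = minute 120.
After camera build (finishes minute 120, plus 10-minute gap → minute 130), lens checking can start at minute 130 and finishes at minute 164.

164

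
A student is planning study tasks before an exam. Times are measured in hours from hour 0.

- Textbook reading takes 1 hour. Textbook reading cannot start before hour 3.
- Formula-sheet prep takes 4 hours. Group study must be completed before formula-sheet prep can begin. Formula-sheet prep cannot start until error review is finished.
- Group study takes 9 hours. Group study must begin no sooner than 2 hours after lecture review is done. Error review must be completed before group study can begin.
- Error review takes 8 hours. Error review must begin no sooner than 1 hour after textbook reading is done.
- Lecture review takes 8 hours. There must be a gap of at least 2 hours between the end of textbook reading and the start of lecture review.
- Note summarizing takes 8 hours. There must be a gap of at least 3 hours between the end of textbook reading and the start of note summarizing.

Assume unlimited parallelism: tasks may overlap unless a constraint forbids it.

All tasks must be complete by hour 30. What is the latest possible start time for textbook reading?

Formula-sheet prep must finish by hour 30; it takes 4 hours, so it must start by 30 − 4 = hour 26.
Group study must finish before formula-sheet prep (must start by hour 26). With a 9-hour duration, group study must start by 26 − 9 = hour 17.
Lecture review has to be done before group study (must start by hour 17, minus 2-hour gap → hour 15). That means finishing by hour 15, i.e. starting by 15 − 8 = hour 7.
Error review has several dependents: group study (must start by hour 17); formula-sheet prep (must start by hour 26). The earliest of those limits is hour 17, so error review must start by 17 − 8 = hour 9.
Nothing follows note summarizing; the deadline of hour 30 is its only limit. It must start by 30 − 8 = hour 22.
Textbook reading has several dependents: lecture review (must start by hour 7, minus 2-hour gap → hour 5); error review (must start by hour 9, minus 1-hour gap → hour 8); note summarizing (must start by hour 22, minus 3-hour gap → hour 19). The earliest of those limits is hour 5, so textbook reading must start by 5 − 1 = hour 4.

4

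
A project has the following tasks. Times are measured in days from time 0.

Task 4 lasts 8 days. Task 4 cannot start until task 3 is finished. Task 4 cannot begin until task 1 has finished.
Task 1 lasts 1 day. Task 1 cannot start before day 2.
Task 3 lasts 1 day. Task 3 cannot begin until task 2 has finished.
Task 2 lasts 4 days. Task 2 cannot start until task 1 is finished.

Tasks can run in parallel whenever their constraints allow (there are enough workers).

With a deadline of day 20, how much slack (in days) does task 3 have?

After its own release at day 2, task 1 can start at day 2 and finishes at day 3.
Task 2 waits on task 1 (finishes day 3), so it starts at day 3 and finishes at 3 + 4 = day 7.
Task 3 cannot begin until task 2 (finishes day 7). It runs from day 7 to 7 + 1 = day 8.

Working backward from the deadline:
Task 4 has no dependents, so it just needs to finish by day 20. Starting by 20 − 8 = day 12 achieves that.
Since task 4 (must start by day 12) depends on it, task 3 must finish by day 12. Backing off its 1-day duration gives a latest start of day 11.
So task 3 can start as early as day 7 and as late as day 11, giving 11 − 7 = 4 days of slack.

4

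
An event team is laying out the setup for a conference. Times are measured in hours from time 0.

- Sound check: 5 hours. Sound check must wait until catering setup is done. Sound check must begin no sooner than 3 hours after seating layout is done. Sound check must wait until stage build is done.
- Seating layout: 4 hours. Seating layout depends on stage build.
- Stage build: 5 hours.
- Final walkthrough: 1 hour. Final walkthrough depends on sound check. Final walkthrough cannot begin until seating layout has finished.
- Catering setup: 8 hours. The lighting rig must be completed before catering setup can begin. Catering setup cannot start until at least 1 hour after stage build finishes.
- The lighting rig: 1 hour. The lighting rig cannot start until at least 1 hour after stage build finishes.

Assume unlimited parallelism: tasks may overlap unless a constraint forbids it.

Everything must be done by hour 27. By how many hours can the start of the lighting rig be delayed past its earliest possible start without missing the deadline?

Nothing blocks stage build, so it runs from hour 0 to hour 5.
The lighting rig cannot begin until stage build (finishes hour 5, plus 1-hour gap → hour 6). It runs from hour 6 to 6 + 1 = hour 7.

Working backward from the deadline:
Nothing follows final walkthrough; the deadline of hour 27 is its only limit. It must start by 27 − 1 = hour 26.
Sound check feeds into final walkthrough (must start by hour 26); so sound check must finish by hour 26 and therefore start by hour 21.
Catering setup feeds into sound check (must start by hour 21); so catering setup must finish by hour 21 and therefore start by hour 13.
Since catering setup (must start by hour 13) depends on it, the lighting rig must finish by hour 13. Backing off its 1-hour duration gives a latest start of hour 12.
So the lighting rig can start as early as hour 6 and as late as hour 12, giving 12 − 6 = 6 hours of slack.

6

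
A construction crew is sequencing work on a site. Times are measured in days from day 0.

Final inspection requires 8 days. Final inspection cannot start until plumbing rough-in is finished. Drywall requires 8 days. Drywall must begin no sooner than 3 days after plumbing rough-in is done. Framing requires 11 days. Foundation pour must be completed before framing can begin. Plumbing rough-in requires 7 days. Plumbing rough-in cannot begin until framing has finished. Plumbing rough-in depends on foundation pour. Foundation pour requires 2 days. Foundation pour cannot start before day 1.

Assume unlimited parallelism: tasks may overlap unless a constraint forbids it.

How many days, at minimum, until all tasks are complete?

Foundation pour waits on its own release at day 1, so it starts at day 1 and finishes at 1 + 2 = day 3.
After foundation pour (finishes day 3), framing can start at day 3 and finishes at day 14.
Plumbing rough-in has to wait for framing (finishes day 14); foundation pour (finishes day 3). The latest of these is day 14, so plumbing rough-in runs day 14 to 14 + 7 = day 21.
Final inspection cannot begin until plumbing rough-in (finishes day 21). It runs from day 21 to 21 + 8 = day 29.
After plumbing rough-in (finishes day 21, plus 3-day gap → day 24), drywall can start at day 24 and finishes at day 32.
All tasks are finished once the last one completes. Finish times: Foundation pour at 3, Framing at 14, Plumbing rough-in at 21, Drywall at 32, Final inspection at 29. The latest is day 32.

32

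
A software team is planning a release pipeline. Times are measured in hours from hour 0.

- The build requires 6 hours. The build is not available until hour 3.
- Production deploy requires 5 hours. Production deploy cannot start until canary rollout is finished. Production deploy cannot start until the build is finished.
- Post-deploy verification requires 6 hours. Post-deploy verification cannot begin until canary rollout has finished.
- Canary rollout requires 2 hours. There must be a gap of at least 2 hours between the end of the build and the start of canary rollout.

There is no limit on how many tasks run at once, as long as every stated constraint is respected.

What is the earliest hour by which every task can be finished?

19

The build waits on its own release at hour 3, so it starts at hour 3 and finishes at 3 + 6 = hour 9.
After the build (finishes hour 9, plus 2-hour gap → hour 11), canary rollout can start at hour 11 and finishes at hour 13.
After canary rollout (finishes hour 13), post-deploy verification can start at hour 13 and finishes at hour 19.
Production deploy cannot start until canary rollout (finishes hour 13); the build (finishes hour 9). The controlling bound is hour 13, so production deploy finishes at 13 + 5 = hour 18.
All tasks are finished once the last one completes. Finish times: The build at 9, Canary rollout at 13, Production deploy at 18, Post-deploy verification at 19. The latest is hour 19.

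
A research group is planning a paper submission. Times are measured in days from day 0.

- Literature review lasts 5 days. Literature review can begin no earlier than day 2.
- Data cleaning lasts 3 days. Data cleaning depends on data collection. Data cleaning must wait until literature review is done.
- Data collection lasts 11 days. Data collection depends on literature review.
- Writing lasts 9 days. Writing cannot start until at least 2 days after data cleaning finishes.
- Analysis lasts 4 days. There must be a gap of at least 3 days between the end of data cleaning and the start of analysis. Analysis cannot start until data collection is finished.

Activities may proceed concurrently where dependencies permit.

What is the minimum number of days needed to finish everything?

Literature review cannot begin until its own release at day 2. It runs from day 2 to 2 + 5 = day 7.
After literature review (finishes day 7), data collection can start at day 7 and finishes at day 18.
Data cleaning has to wait for data collection (finishes day 18); literature review (finishes day 7). The latest of these is day 18, so data cleaning runs day 18 to 18 + 3 = day 21.
After data cleaning (finishes day 21, plus 2-day gap → day 23), writing can start at day 23 and finishes at day 32.
Analysis needs all of data cleaning (finishes day 21, plus 3-day gap → day 24); data collection (finishes day 18). That puts its earliest start at day 24; it finishes at 24 + 4 = day 28.
All tasks are finished once the last one completes. Finish times: Literature review at 7, Data collection at 18, Data cleaning at 21, Analysis at 28, Writing at 32. The latest is day 32.

32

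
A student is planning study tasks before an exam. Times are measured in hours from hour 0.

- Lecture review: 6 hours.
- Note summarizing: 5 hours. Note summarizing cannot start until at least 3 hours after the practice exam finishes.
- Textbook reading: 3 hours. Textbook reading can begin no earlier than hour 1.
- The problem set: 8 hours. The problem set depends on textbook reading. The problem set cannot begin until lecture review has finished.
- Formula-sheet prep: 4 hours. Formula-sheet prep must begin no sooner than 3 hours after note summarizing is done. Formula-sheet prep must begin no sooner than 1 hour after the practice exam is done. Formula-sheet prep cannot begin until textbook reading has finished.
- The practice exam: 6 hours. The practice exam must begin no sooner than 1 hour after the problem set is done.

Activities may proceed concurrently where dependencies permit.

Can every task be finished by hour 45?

Lecture review can start immediately at hour 0; it finishes at hour 6.
After its own release at hour 1, textbook reading can start at hour 1 and finishes at hour 4.
The problem set cannot start until textbook reading (finishes hour 4); lecture review (finishes hour 6). The controlling bound is hour 6, so the problem set finishes at 6 + 8 = hour 14.
The practice exam waits on the problem set (finishes hour 14, plus 1-hour gap → hour 15), so it starts at hour 15 and finishes at 15 + 6 = hour 21.
Note summarizing cannot begin until the practice exam (finishes hour 21, plus 3-hour gap → hour 24). It runs from hour 24 to 24 + 5 = hour 29.
For formula-sheet prep: note summarizing (finishes hour 29, plus 3-hour gap → hour 32); the practice exam (finishes hour 21, plus 1-hour gap → hour 22); textbook reading (finishes hour 4). Taking the maximum gives a start of hour 32, and it finishes at 32 + 4 = hour 36.
Every task is finished by hour 36, which is no later than the deadline of 45, so the schedule is feasible.

Yes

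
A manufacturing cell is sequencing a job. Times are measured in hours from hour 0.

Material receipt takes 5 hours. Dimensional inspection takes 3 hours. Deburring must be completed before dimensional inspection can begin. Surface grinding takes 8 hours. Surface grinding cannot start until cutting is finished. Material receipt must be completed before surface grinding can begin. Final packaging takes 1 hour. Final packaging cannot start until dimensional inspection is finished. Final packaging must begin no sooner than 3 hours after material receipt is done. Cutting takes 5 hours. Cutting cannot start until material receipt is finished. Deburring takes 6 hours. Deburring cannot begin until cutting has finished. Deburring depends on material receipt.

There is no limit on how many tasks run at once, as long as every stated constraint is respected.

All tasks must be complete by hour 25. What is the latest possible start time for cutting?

10

Final packaging has no dependents, so it just needs to finish by hour 25. Starting by 25 − 1 = hour 24 achieves that.
Dimensional inspection must finish before final packaging (must start by hour 24). With a 3-hour duration, dimensional inspection must start by 24 − 3 = hour 21.
Deburring has to be done before dimensional inspection (must start by hour 21). That means finishing by hour 21, i.e. starting by 21 − 6 = hour 15.
Surface grinding must finish by hour 25; it takes 8 hours, so it must start by 25 − 8 = hour 17.
For cutting: deburring (must start by hour 15); surface grinding (must start by hour 17). The most restrictive is hour 15; with a 5-hour duration, cutting must start by hour 10.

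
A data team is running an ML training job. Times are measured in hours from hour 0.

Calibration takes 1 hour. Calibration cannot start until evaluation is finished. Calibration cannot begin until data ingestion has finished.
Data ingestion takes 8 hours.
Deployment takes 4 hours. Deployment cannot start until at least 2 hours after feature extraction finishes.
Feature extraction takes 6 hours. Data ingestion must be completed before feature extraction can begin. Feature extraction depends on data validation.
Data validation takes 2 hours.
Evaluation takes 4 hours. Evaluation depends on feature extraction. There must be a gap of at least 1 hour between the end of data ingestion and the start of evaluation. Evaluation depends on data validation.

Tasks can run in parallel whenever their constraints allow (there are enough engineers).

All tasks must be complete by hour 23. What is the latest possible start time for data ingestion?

Calibration has no dependents, so it just needs to finish by hour 23. Starting by 23 − 1 = hour 22 achieves that.
Evaluation has to be done before calibration (must start by hour 22). That means finishing by hour 22, i.e. starting by 22 − 4 = hour 18.
Nothing follows deployment; the deadline of hour 23 is its only limit. It must start by 23 − 4 = hour 19.
Feature extraction feeds evaluation (must start by hour 18); deployment (must start by hour 19, minus 2-hour gap → hour 17). Taking the minimum, feature extraction must finish by hour 17 and start by 17 − 6 = hour 11.
For data ingestion: feature extraction (must start by hour 11); evaluation (must start by hour 18, minus 1-hour gap → hour 17); calibration (must start by hour 22). The most restrictive is hour 11; with an 8-hour duration, data ingestion must start by hour 3.

3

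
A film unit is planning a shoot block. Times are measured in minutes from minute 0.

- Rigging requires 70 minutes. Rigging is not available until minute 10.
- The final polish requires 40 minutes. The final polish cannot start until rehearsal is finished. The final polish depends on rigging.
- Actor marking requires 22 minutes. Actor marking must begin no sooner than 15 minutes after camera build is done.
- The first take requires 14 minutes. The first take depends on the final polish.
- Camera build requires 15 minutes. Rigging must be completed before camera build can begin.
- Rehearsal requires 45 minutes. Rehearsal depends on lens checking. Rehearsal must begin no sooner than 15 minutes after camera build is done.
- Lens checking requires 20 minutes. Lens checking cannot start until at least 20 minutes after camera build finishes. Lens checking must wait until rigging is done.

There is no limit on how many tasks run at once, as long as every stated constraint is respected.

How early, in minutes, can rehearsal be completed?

Rigging cannot begin until its own release at minute 10. It runs from minute 10 to 10 + 70 = minute 80.
After rigging (finishes minute 80), camera build can start at minute 80 and finishes at minute 95.
For lens checking: camera build (finishes minute 95, plus 20-minute gap → minute 115); rigging (finishes minute 80). Taking the maximum gives a start of minute 115, and it finishes at 115 + 20 = minute 135.
Rehearsal needs all of lens checking (finishes minute 135); camera build (finishes minute 95, plus 15-minute gap → minute 110). That puts its earliest start at minute 135; it finishes at 135 + 45 = minute 180.

180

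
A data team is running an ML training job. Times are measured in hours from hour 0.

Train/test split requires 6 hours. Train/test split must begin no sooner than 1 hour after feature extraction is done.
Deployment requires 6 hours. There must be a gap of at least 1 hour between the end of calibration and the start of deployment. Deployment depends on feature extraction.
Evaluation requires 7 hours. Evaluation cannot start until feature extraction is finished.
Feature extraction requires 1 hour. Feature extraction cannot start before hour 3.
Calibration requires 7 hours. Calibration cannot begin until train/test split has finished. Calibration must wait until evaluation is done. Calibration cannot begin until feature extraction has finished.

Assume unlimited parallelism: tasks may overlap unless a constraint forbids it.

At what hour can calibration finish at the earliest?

Feature extraction waits on its own release at hour 3, so it starts at hour 3 and finishes at 3 + 1 = hour 4.
After feature extraction (finishes hour 4), evaluation can start at hour 4 and finishes at hour 11.
Train/test split waits on feature extraction (finishes hour 4, plus 1-hour gap → hour 5), so it starts at hour 5 and finishes at 5 + 6 = hour 11.
Calibration needs all of train/test split (finishes hour 11); evaluation (finishes hour 11); feature extraction (finishes hour 4). That puts its earliest start at hour 11; it finishes at 11 + 7 = hour 18.

18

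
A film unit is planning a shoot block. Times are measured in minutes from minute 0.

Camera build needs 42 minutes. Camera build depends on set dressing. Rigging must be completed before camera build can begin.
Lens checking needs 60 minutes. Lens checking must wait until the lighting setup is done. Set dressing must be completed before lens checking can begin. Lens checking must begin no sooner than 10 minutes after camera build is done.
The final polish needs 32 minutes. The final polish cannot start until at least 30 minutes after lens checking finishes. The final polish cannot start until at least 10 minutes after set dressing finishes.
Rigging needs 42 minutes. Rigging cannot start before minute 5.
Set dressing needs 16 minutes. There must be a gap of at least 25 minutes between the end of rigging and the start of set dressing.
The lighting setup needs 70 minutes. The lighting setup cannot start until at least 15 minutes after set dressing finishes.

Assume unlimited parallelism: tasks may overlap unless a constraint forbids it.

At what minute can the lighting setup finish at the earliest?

After its own release at minute 5, rigging can start at minute 5 and finishes at minute 47.
After rigging (finishes minute 47, plus 25-minute gap → minute 72), set dressing can start at minute 72 and finishes at minute 88.
The lighting setup waits on set dressing (finishes minute 88, plus 15-minute gap → minute 103), so it starts at minute 103 and finishes at 103 + 70 = minute 173.

173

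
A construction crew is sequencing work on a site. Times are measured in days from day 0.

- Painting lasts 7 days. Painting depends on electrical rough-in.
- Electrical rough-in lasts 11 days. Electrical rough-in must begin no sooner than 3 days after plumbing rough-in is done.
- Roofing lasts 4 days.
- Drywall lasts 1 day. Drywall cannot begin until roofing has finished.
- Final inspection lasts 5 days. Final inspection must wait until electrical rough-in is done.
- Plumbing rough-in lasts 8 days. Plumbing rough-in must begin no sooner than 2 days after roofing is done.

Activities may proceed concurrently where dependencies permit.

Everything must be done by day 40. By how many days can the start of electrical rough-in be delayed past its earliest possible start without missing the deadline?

Roofing has no prerequisites, so it starts at day 0 and finishes at day 4.
Plumbing rough-in waits on roofing (finishes day 4, plus 2-day gap → day 6), so it starts at day 6 and finishes at 6 + 8 = day 14.
Electrical rough-in waits on plumbing rough-in (finishes day 14, plus 3-day gap → day 17), so it starts at day 17 and finishes at 17 + 11 = day 28.

Working backward from the deadline:
Painting must finish by day 40; it takes 7 days, so it must start by 40 − 7 = day 33.
Nothing follows final inspection; the deadline of day 40 is its only limit. It must start by 40 − 5 = day 35.
For electrical rough-in: painting (must start by day 33); final inspection (must start by day 35). The most restrictive is day 33; with an 11-day duration, electrical rough-in must start by day 22.
So electrical rough-in can start as early as day 17 and as late as day 22, giving 22 − 17 = 5 days of slack.

5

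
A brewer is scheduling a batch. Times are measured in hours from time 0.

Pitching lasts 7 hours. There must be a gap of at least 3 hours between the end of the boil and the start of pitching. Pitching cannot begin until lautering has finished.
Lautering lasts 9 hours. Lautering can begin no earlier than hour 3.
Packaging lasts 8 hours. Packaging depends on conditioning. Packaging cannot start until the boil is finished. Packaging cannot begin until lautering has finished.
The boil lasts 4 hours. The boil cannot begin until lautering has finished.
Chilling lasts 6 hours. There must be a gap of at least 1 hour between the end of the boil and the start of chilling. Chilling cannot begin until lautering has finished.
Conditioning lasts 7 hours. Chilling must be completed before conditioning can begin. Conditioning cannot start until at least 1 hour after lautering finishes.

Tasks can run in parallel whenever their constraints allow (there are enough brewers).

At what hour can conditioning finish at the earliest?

30

Lautering waits on its own release at hour 3, so it starts at hour 3 and finishes at 3 + 9 = hour 12.
After lautering (finishes hour 12), the boil can start at hour 12 and finishes at hour 16.
Chilling needs all of the boil (finishes hour 16, plus 1-hour gap → hour 17); lautering (finishes hour 12). That puts its earliest start at hour 17; it finishes at 17 + 6 = hour 23.
Conditioning cannot start until chilling (finishes hour 23); lautering (finishes hour 12, plus 1-hour gap → hour 13). The controlling bound is hour 23, so conditioning finishes at 23 + 7 = hour 30.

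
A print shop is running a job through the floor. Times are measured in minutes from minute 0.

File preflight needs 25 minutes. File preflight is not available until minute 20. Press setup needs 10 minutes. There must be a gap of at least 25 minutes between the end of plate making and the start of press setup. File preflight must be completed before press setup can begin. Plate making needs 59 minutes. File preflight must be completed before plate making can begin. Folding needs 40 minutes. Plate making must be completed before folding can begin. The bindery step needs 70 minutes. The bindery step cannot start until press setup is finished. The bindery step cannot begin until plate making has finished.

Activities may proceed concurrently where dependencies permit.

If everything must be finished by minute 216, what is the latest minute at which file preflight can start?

27

The bindery step must finish by minute 216; it takes 70 minutes, so it must start by 216 − 70 = minute 146.
Press setup has to be done before the bindery step (must start by minute 146). That means finishing by minute 146, i.e. starting by 146 − 10 = minute 136.
Nothing follows folding; the deadline of minute 216 is its only limit. It must start by 216 − 40 = minute 176.
Plate making must finish in time for press setup (must start by minute 136, minus 25-minute gap → minute 111); folding (must start by minute 176); the bindery step (must start by minute 146). The tightest is minute 111, so plate making must start by 111 − 59 = minute 52.
File preflight must finish in time for plate making (must start by minute 52); press setup (must start by minute 136). The tightest is minute 52, so file preflight must start by 52 − 25 = minute 27.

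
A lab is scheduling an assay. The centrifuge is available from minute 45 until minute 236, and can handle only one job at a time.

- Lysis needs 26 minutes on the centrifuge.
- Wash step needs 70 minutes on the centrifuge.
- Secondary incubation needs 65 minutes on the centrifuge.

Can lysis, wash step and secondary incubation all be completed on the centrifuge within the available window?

Yes

The centrifuge window is 236 − 45 = 191 minutes.
Running back to back, the jobs need 26 + 70 + 65 = 161 minutes on the centrifuge.
Since 161 ≤ 191, they fit within the window.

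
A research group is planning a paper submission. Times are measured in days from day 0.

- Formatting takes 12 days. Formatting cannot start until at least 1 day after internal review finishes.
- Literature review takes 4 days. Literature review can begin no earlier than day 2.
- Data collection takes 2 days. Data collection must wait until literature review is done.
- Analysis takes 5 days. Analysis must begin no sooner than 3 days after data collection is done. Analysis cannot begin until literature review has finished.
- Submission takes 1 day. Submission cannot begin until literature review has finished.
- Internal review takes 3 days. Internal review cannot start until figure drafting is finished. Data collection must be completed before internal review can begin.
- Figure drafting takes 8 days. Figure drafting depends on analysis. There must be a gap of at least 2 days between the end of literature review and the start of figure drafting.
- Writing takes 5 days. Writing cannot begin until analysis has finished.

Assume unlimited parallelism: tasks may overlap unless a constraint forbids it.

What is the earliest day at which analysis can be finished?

16

Literature review cannot begin until its own release at day 2. It runs from day 2 to 2 + 4 = day 6.
Data collection waits on literature review (finishes day 6), so it starts at day 6 and finishes at 6 + 2 = day 8.
For analysis: data collection (finishes day 8, plus 3-day gap → day 11); literature review (finishes day 6). Taking the maximum gives a start of day 11, and it finishes at 11 + 5 = day 16.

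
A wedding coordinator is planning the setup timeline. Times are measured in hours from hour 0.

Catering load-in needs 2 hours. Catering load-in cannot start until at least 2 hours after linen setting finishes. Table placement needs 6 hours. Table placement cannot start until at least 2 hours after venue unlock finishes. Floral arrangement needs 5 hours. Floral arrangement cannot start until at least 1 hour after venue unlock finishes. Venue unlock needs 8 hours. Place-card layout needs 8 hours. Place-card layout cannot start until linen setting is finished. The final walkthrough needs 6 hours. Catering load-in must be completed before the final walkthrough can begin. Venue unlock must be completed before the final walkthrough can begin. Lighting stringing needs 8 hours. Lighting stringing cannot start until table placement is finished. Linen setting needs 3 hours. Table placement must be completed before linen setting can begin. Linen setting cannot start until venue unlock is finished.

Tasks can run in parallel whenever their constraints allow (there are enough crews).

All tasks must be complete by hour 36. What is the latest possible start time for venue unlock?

7

The final walkthrough must finish by hour 36; it takes 6 hours, so it must start by 36 − 6 = hour 30.
Catering load-in must finish before the final walkthrough (must start by hour 30). With a 2-hour duration, catering load-in must start by 30 − 2 = hour 28.
Place-card layout has no dependents, so it just needs to finish by hour 36. Starting by 36 − 8 = hour 28 achieves that.
Linen setting feeds catering load-in (must start by hour 28, minus 2-hour gap → hour 26); place-card layout (must start by hour 28). Taking the minimum, linen setting must finish by hour 26 and start by 26 − 3 = hour 23.
Lighting stringing has no dependents, so it just needs to finish by hour 36. Starting by 36 − 8 = hour 28 achieves that.
Table placement has several dependents: linen setting (must start by hour 23); lighting stringing (must start by hour 28). The earliest of those limits is hour 23, so table placement must start by 23 − 6 = hour 17.
Floral arrangement has no dependents, so it just needs to finish by hour 36. Starting by 36 − 5 = hour 31 achieves that.
Venue unlock has several dependents: table placement (must start by hour 17, minus 2-hour gap → hour 15); linen setting (must start by hour 23); floral arrangement (must start by hour 31, minus 1-hour gap → hour 30); the final walkthrough (must start by hour 30). The earliest of those limits is hour 15, so venue unlock must start by 15 − 8 = hour 7.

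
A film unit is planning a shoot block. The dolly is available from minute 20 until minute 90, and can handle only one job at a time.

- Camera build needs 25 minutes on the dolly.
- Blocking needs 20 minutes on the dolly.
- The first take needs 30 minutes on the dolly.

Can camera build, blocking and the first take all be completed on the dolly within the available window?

The dolly window is 90 − 20 = 70 minutes.
Running back to back, the jobs need 25 + 20 + 30 = 75 minutes on the dolly.
Since 75 > 70, they cannot all fit.

No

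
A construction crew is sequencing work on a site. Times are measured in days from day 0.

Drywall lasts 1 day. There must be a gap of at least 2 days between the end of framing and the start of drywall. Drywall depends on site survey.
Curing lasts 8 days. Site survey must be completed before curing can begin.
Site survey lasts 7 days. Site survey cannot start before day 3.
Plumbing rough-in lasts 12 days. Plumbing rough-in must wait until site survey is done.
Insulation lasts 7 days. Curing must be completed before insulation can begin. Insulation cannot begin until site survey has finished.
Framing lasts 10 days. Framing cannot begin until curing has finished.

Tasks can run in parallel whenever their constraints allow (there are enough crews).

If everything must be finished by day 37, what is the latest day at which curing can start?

16

To finish by day 37, drywall (duration 1) must start no later than day 36.
Framing has to be done before drywall (must start by day 36, minus 2-day gap → day 34). That means finishing by day 34, i.e. starting by 34 − 10 = day 24.
Insulation has no dependents, so it just needs to finish by day 37. Starting by 37 − 7 = day 30 achieves that.
Curing feeds framing (must start by day 24); insulation (must start by day 30). Taking the minimum, curing must finish by day 24 and start by 24 − 8 = day 16.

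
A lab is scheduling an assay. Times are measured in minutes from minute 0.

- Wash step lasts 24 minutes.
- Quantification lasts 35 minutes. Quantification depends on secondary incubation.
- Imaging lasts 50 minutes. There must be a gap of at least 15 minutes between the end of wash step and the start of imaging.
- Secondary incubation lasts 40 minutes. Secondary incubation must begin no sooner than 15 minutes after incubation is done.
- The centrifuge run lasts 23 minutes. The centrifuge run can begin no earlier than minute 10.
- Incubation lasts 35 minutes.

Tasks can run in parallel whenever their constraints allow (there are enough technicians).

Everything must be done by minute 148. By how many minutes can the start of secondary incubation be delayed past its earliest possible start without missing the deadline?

23

Incubation can start immediately at minute 0; it finishes at minute 35.
After incubation (finishes minute 35, plus 15-minute gap → minute 50), secondary incubation can start at minute 50 and finishes at minute 90.

Working backward from the deadline:
To finish by minute 148, quantification (duration 35) must start no later than minute 113.
Secondary incubation must finish before quantification (must start by minute 113). With a 40-minute duration, secondary incubation must start by 113 − 40 = minute 73.
So secondary incubation can start as early as minute 50 and as late as minute 73, giving 73 − 50 = 23 minutes of slack.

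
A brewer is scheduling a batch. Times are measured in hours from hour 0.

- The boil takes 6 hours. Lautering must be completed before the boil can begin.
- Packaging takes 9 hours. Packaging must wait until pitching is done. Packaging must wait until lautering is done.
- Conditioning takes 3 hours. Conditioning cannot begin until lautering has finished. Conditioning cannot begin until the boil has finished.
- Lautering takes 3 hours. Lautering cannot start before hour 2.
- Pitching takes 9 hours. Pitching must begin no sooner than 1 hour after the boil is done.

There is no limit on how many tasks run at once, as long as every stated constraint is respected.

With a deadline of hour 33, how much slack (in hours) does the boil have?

3

After its own release at hour 2, lautering can start at hour 2 and finishes at hour 5.
After lautering (finishes hour 5), the boil can start at hour 5 and finishes at hour 11.

Working backward from the deadline:
To finish by hour 33, packaging (duration 9) must start no later than hour 24.
Pitching must finish before packaging (must start by hour 24). With a 9-hour duration, pitching must start by 24 − 9 = hour 15.
To finish by hour 33, conditioning (duration 3) must start no later than hour 30.
The boil has several dependents: pitching (must start by hour 15, minus 1-hour gap → hour 14); conditioning (must start by hour 30). The earliest of those limits is hour 14, so the boil must start by 14 − 6 = hour 8.
So the boil can start as early as hour 5 and as late as hour 8, giving 8 − 5 = 3 hours of slack.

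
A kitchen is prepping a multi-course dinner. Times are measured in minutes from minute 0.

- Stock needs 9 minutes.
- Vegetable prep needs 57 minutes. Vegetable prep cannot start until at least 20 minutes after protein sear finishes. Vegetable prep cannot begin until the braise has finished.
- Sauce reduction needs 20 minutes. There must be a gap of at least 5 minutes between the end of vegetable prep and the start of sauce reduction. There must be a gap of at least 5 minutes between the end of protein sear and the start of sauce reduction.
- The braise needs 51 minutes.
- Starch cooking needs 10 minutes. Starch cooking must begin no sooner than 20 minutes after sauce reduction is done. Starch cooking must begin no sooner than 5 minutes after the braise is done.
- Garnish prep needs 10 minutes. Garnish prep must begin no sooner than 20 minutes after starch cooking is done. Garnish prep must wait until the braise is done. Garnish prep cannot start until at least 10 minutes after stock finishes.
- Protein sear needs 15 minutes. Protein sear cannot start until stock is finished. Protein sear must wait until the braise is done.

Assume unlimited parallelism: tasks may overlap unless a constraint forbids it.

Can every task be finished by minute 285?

The braise can start immediately at minute 0; it finishes at minute 51.
Nothing blocks stock, so it runs from minute 0 to minute 9.
Protein sear has to wait for stock (finishes minute 9); the braise (finishes minute 51). The latest of these is minute 51, so protein sear runs minute 51 to 51 + 15 = minute 66.
Vegetable prep needs all of protein sear (finishes minute 66, plus 20-minute gap → minute 86); the braise (finishes minute 51). That puts its earliest start at minute 86; it finishes at 86 + 57 = minute 143.
Sauce reduction cannot start until vegetable prep (finishes minute 143, plus 5-minute gap → minute 148); protein sear (finishes minute 66, plus 5-minute gap → minute 71). The controlling bound is minute 148, so sauce reduction finishes at 148 + 20 = minute 168.
For starch cooking: sauce reduction (finishes minute 168, plus 20-minute gap → minute 188); the braise (finishes minute 51, plus 5-minute gap → minute 56). Taking the maximum gives a start of minute 188, and it finishes at 188 + 10 = minute 198.
Garnish prep cannot start until starch cooking (finishes minute 198, plus 20-minute gap → minute 218); the braise (finishes minute 51); stock (finishes minute 9, plus 10-minute gap → minute 19). The controlling bound is minute 218, so garnish prep finishes at 218 + 10 = minute 228.
Every task is finished by minute 228, which is no later than the deadline of 285, so the schedule is feasible.

Yes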